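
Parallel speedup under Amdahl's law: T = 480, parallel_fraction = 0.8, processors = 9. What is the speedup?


Amdahl's law: T_p = T × ((1-p) + p/N)
= 480 × ((1-0.8) + 0.8/9)
= 480 × (0.20 + 0.0889)
= 480 × 0.2889
= 138.67
Speedup = 480/138.67
= 3.46×


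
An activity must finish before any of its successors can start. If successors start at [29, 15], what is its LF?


LF = min of all successor start times
Successors start at: [29, 15]
LF = min(29, 15)
= 15


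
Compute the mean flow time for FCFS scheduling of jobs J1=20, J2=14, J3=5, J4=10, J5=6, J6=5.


Completion times:
  J1: completes at 20
  J2: completes at 34
  J3: completes at 39
  J4: completes at 49
  J5: completes at 55
  J6: completes at 60
Sum = 257
Average = 257/6
= 42.83


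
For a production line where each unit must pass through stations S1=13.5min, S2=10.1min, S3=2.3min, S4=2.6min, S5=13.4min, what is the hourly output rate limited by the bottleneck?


Bottleneck = longest station time
Station times: [13.5, 10.1, 2.3, 2.6, 13.4]
Max = 13.5 min
Rate = 60 / 13.5
= 4.44 units/hour (bottleneck: 13.5min)


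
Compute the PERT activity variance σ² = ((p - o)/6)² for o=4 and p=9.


σ² = ((p - o) / 6)² = (p - o)² / 36
= (9 - 4)² / 36
= 5² / 36
= 25 / 36
= 0.6944


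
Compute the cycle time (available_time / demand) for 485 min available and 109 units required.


Cycle time = available time / demand
= 485 / 109
= 4.45 min/unit


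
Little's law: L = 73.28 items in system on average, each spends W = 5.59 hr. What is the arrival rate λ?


Little's law: L = λW → λ = L / W
= 73.28 / 5.59
= 13.11 per hour


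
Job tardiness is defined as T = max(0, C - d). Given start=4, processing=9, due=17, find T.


Completion = start + processing = 4 + 9 = 13
Tardiness = max(0, C - d) = max(0, 13 - 17)
= max(0, -4)
= 0


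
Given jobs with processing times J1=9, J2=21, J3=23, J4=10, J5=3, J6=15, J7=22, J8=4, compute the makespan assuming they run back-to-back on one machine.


Sequential makespan: sum all processing times
= 9 + 21 + 23 + 10 + 3 + 15 + 22 + 4
= 107 time units


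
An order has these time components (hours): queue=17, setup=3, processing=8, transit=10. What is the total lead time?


Lead time = queue + setup + processing + transit
= 17 + 3 + 8 + 10
= 38 hours


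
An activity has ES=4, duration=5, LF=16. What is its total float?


EF = ES + duration = 4 + 5 = 9
LS = LF - duration = 16 - 5 = 11
Total Float = LF - EF = 16 - 9
(or LS - ES = 11 - 4)
= 7


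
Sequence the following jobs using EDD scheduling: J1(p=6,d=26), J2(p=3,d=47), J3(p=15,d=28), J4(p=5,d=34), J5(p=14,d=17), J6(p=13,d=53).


EDD: sort by earliest due date
  J5: d=17, p=14
  J1: d=26, p=6
  J3: d=28, p=15
  J4: d=34, p=5
  J2: d=47, p=3
  J6: d=53, p=13
Order: J5 → J1 → J3 → J4 → J2 → J6


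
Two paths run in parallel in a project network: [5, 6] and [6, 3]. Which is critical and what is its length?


Path A: 5 + 6 = 11
Path B: 6 + 3 = 9
Critical path = longest = max(11, 9)
= 11 (Path A)


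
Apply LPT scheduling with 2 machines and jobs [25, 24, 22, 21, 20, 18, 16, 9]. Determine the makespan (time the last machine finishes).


Jobs (LPT sorted): [25, 24, 22, 21, 20, 18, 16, 9]
Machines: 2
  J=25 → Machine 1 (load: 0+25=25)
  J=24 → Machine 2 (load: 0+24=24)
  J=22 → Machine 2 (load: 24+22=46)
  J=21 → Machine 1 (load: 25+21=46)
  J=20 → Machine 1 (load: 46+20=66)
  J=18 → Machine 2 (load: 46+18=64)
  J=16 → Machine 2 (load: 64+16=80)
  J=9 → Machine 1 (load: 66+9=75)
Machine loads: [75, 80]
Makespan = max = 80 time units


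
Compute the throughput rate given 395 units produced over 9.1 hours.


Throughput = units / time
= 395 / 9.1
= 43.4 units/hour


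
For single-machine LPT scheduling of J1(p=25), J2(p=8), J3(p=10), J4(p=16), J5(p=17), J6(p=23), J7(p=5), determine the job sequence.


LPT: sort by longest processing time first
  J1: p=25
  J6: p=23
  J5: p=17
  J4: p=16
  J3: p=10
  J2: p=8
  J7: p=5
Order: J1 → J6 → J5 → J4 → J3 → J2 → J7


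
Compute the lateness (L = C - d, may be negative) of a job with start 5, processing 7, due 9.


Completion = 5 + 7 = 12
Lateness = C - d = 12 - 9
= 3


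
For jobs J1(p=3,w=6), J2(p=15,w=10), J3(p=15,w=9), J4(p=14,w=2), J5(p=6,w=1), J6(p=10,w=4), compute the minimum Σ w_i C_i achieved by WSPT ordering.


WSPT order (by p/w): J1 → J2 → J3 → J6 → J5 → J4
  J1: C=3, w·C=6×3=18
  J2: C=18, w·C=10×18=180
  J3: C=33, w·C=9×33=297
  J6: C=43, w·C=4×43=172
  J5: C=49, w·C=1×49=49
  J4: C=63, w·C=2×63=126
Σ w·C = 842
= 842


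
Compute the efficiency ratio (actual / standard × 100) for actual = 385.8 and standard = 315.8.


Efficiency = (actual / standard) × 100
= (385.8 / 315.8) × 100
= 122.2%


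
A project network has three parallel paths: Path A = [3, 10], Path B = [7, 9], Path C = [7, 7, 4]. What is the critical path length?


Path A: 3 + 10 = 13
Path B: 7 + 9 = 16
Path C: 7 + 7 + 4 = 18
Critical path = longest = max(13, 16, 18)
= 18 (Path C)


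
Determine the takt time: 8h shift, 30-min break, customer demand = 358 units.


Available = 8×60 - 30 = 450 min
Takt time = 450 / 358
= 1.26 min/unit


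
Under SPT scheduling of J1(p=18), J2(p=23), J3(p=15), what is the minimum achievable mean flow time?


SPT order: J3 → J1 → J2
Completion times:
  J3: C=15
  J1: C=33
  J2: C=56
Sum = 104, n = 3
Mean flow = 104/3
= 34.67


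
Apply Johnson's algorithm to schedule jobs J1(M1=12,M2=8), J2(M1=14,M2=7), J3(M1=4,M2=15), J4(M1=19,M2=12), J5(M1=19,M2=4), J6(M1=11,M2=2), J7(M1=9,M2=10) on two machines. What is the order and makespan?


Johnson's rule:
Group 1 (M1≤M2, sort by M1): ['J3', 'J7']
Group 2 (M1>M2, sort desc M2): ['J4', 'J1', 'J2', 'J5', 'J6']
Sequence: J3 → J7 → J4 → J1 → J2 → J5 → J6
Makespan calculation:
  J3: M1 done=4, M2 done=19
  J7: M1 done=13, M2 done=29
  J4: M1 done=32, M2 done=44
  J1: M1 done=44, M2 done=52
  J2: M1 done=58, M2 done=65
  J5: M1 done=77, M2 done=81
  J6: M1 done=88, M2 done=90
= Sequence: J3 → J7 → J4 → J1 → J2 → J5 → J6, Makespan: 90


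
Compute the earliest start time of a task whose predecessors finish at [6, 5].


ES = max of all predecessor completion times
Predecessors: [6, 5]
ES = max(6, 5)
= 6


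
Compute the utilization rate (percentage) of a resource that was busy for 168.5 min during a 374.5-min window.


Utilization = busy / total × 100
= 168.5 / 374.5 × 100
= 45.0%


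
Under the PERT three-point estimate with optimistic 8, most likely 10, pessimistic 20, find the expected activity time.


te = (o + 4m + p) / 6
= (8 + 4×10 + 20) / 6
= (8 + 40 + 20) / 6
= 68 / 6
= 11.33


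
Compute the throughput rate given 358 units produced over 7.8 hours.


Throughput = units / time
= 358 / 7.8
= 45.9 units/hour


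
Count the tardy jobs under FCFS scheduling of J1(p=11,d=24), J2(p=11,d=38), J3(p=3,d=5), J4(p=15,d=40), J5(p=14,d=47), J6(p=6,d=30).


Completion vs due date:
  J1: C=11, d=24 → on time
  J2: C=22, d=38 → on time
  J3: C=25, d=5 → TARDY
  J4: C=40, d=40 → on time
  J5: C=54, d=47 → TARDY
  J6: C=60, d=30 → TARDY
Tardy jobs: J3, J5, J6
Count = 3


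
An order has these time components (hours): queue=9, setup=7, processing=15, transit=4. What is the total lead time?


Lead time = queue + setup + processing + transit
= 9 + 7 + 15 + 4
= 35 hours


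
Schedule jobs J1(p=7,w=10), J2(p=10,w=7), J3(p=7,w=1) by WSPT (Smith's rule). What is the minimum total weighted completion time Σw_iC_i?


WSPT order (by p/w): J1 → J2 → J3
  J1: C=7, w·C=10×7=70
  J2: C=17, w·C=7×17=119
  J3: C=24, w·C=1×24=24
Σ w·C = 213
= 213


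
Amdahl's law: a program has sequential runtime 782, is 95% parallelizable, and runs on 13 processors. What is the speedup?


Amdahl's law: T_p = T × ((1-p) + p/N)
= 782 × ((1-0.95) + 0.95/13)
= 782 × (0.05 + 0.0731)
= 782 × 0.1231
= 96.25
Speedup = 782/96.25
= 8.12×


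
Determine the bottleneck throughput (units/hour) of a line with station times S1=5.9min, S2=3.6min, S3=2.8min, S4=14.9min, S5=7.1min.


Bottleneck = longest station time
Station times: [5.9, 3.6, 2.8, 14.9, 7.1]
Max = 14.9 min
Rate = 60 / 14.9
= 4.03 units/hour (bottleneck: 14.9min)


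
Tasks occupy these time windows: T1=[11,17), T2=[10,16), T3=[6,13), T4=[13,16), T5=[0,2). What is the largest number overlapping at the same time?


Check each time point for overlaps:
  t=11: 3 tasks active (T1, T2, T3)
Max concurrent = 3


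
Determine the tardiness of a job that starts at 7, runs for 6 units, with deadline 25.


Completion = start + processing = 7 + 6 = 13
Tardiness = max(0, C - d) = max(0, 13 - 25)
= max(0, -12)
= 0


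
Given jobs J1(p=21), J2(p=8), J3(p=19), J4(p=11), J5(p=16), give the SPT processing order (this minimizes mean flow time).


SPT: sort by shortest processing time
  J2: p=8
  J4: p=11
  J5: p=16
  J3: p=19
  J1: p=21
Order: J2 → J4 → J5 → J3 → J1


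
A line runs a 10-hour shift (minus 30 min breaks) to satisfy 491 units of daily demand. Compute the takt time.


Available = 10×60 - 30 = 570 min
Takt time = 570 / 491
= 1.16 min/unit


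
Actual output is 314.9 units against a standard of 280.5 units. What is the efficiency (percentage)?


Efficiency = (actual / standard) × 100
= (314.9 / 280.5) × 100
= 112.3%


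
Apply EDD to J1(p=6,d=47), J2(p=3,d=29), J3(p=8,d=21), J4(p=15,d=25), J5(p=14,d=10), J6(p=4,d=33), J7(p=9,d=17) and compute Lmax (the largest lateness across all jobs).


EDD order: J5 → J7 → J3 → J4 → J2 → J6 → J1
Completion and lateness:
  J5: C=14, d=10, L=14-10=4
  J7: C=23, d=17, L=23-17=6
  J3: C=31, d=21, L=31-21=10
  J4: C=46, d=25, L=46-25=21
  J2: C=49, d=29, L=49-29=20
  J6: C=53, d=33, L=53-33=20
  J1: C=59, d=47, L=59-47=12
Lmax = max(4, 6, 10, 21, 20, 20, 12)
= 21


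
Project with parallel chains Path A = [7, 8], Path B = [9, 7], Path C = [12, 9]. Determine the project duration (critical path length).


Path A: 7 + 8 = 15
Path B: 9 + 7 = 16
Path C: 12 + 9 = 21
Critical path = longest = max(15, 16, 21)
= 21 (Path C)


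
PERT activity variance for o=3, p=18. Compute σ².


σ² = ((p - o) / 6)² = (p - o)² / 36
= (18 - 3)² / 36
= 15² / 36
= 225 / 36
= 6.2500


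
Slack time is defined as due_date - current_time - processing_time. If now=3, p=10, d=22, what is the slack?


Slack = due - current_time - processing
= 22 - 3 - 10
= 9


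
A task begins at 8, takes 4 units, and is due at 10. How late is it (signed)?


Completion = 8 + 4 = 12
Lateness = C - d = 12 - 10
= 2


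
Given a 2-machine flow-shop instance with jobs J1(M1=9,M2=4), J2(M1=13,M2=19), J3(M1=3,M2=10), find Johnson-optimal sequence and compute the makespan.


Johnson's rule:
Group 1 (M1≤M2, sort by M1): ['J3', 'J2']
Group 2 (M1>M2, sort desc M2): ['J1']
Sequence: J3 → J2 → J1
Makespan calculation:
  J3: M1 done=3, M2 done=13
  J2: M1 done=16, M2 done=35
  J1: M1 done=25, M2 done=39
= Sequence: J3 → J2 → J1, Makespan: 39


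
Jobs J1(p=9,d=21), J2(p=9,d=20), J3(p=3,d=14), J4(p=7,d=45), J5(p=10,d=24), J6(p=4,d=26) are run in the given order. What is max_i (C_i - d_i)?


Lateness per job (L = C - d):
  J1: C=9, d=21, L=-12
  J2: C=18, d=20, L=-2
  J3: C=21, d=14, L=7
  J4: C=28, d=45, L=-17
  J5: C=38, d=24, L=14
  J6: C=42, d=26, L=16
Lmax = max(-12, -2, 7, -17, 14, 16)
= 16


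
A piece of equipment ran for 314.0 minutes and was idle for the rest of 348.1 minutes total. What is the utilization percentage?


Utilization = busy / total × 100
= 314.0 / 348.1 × 100
= 90.2%


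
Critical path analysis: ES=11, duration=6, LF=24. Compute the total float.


EF = ES + duration = 11 + 6 = 17
LS = LF - duration = 24 - 6 = 18
Total Float = LF - EF = 24 - 17
(or LS - ES = 18 - 11)
= 7


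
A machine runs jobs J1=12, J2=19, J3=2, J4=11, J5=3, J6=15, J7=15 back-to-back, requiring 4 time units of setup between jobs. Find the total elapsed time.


Makespan = Σ processing + (n-1) × setup
= (12 + 19 + 2 + 11 + 3 + 15 + 15) + (7-1)×4
= 77 + 24
= 101 time units


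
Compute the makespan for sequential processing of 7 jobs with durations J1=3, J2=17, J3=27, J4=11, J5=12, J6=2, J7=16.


Sequential makespan: sum all processing times
= 3 + 17 + 27 + 11 + 12 + 2 + 16
= 88 time units


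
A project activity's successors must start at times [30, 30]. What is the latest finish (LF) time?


LF = min of all successor start times
Successors start at: [30, 30]
LF = min(30, 30)
= 30


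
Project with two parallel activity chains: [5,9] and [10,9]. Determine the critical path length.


Path A: 5 + 9 = 14
Path B: 10 + 9 = 19
Critical path = longest = max(14, 19)
= 19 (Path B)


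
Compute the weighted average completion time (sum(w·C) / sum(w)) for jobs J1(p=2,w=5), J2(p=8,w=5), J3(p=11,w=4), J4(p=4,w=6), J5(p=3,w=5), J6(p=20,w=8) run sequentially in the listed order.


Completion times:
  J1: C=2, w×C=5×2=10
  J2: C=10, w×C=5×10=50
  J3: C=21, w×C=4×21=84
  J4: C=25, w×C=6×25=150
  J5: C=28, w×C=5×28=140
  J6: C=48, w×C=8×48=384
Sum w×C = 818
Sum w = 33
Weighted avg = 818/33
= 24.79


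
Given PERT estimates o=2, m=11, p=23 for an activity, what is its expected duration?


te = (o + 4m + p) / 6
= (2 + 4×11 + 23) / 6
= (2 + 44 + 23) / 6
= 69 / 6
= 11.50


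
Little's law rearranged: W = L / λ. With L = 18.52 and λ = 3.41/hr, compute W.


Little's law: L = λW → W = L / λ
= 18.52 / 3.41
= 5.43 hours


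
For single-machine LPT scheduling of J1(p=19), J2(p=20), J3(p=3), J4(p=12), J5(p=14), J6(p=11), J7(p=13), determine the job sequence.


LPT: sort by longest processing time first
  J2: p=20
  J1: p=19
  J5: p=14
  J7: p=13
  J4: p=12
  J6: p=11
  J3: p=3
Order: J2 → J1 → J5 → J7 → J4 → J6 → J3


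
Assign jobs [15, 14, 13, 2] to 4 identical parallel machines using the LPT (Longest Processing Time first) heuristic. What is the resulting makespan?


Jobs (LPT sorted): [15, 14, 13, 2]
Machines: 4
  J=15 → Machine 1 (load: 0+15=15)
  J=14 → Machine 2 (load: 0+14=14)
  J=13 → Machine 3 (load: 0+13=13)
  J=2 → Machine 4 (load: 0+2=2)
Machine loads: [15, 14, 13, 2]
Makespan = max = 15 time units


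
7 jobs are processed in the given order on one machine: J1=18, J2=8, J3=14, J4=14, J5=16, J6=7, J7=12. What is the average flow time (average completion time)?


Completion times:
  J1: completes at 18
  J2: completes at 26
  J3: completes at 40
  J4: completes at 54
  J5: completes at 70
  J6: completes at 77
  J7: completes at 89
Sum = 374
Average = 374/7
= 53.43


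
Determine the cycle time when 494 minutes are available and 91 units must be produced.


Cycle time = available time / demand
= 494 / 91
= 5.43 min/unit


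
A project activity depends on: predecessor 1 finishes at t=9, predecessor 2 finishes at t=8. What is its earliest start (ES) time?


ES = max of all predecessor completion times
Predecessors: [9, 8]
ES = max(9, 8)
= 9


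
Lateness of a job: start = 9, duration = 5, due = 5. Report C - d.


Completion = 9 + 5 = 14
Lateness = C - d = 14 - 5
= 9


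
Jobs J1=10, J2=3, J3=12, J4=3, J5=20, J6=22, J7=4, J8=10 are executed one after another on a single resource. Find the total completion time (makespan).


Sequential makespan: sum all processing times
= 10 + 3 + 12 + 3 + 20 + 22 + 4 + 10
= 84 time units


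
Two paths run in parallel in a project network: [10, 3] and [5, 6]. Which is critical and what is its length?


Path A: 10 + 3 = 13
Path B: 5 + 6 = 11
Critical path = longest = max(13, 11)
= 13 (Path A)


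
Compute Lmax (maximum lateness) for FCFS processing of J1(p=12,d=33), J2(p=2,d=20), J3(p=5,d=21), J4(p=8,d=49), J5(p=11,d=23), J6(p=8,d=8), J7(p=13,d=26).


Lateness per job (L = C - d):
  J1: C=12, d=33, L=-21
  J2: C=14, d=20, L=-6
  J3: C=19, d=21, L=-2
  J4: C=27, d=49, L=-22
  J5: C=38, d=23, L=15
  J6: C=46, d=8, L=38
  J7: C=59, d=26, L=33
Lmax = max(-21, -6, -2, -22, 15, 38, 33)
= 38


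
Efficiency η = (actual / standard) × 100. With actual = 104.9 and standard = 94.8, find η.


Efficiency = (actual / standard) × 100
= (104.9 / 94.8) × 100
= 110.7%


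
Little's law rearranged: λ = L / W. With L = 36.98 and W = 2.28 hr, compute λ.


Little's law: L = λW → λ = L / W
= 36.98 / 2.28
= 16.22 per hour


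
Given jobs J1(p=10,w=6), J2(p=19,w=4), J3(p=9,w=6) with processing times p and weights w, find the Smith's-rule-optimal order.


WSPT (Smith's rule): sort by p/w ascending
  J3: p/w = 9/6 = 1.500
  J1: p/w = 10/6 = 1.667
  J2: p/w = 19/4 = 4.750
Order: J3 → J1 → J2


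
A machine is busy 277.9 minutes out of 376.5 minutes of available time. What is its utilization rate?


Utilization = busy / total × 100
= 277.9 / 376.5 × 100
= 73.8%


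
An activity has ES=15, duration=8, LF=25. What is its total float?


EF = ES + duration = 15 + 8 = 23
LS = LF - duration = 25 - 8 = 17
Total Float = LF - EF = 25 - 23
(or LS - ES = 17 - 15)
= 2


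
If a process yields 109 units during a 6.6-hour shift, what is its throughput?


Throughput = units / time
= 109 / 6.6
= 16.5 units/hour


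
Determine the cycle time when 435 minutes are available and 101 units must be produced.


Cycle time = available time / demand
= 435 / 101
= 4.31 min/unit


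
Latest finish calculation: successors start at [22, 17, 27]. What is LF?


LF = min of all successor start times
Successors start at: [22, 17, 27]
LF = min(22, 17, 27)
= 17


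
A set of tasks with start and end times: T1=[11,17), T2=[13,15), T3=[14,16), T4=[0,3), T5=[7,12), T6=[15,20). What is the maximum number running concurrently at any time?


Check each time point for overlaps:
  t=14: 3 tasks active (T1, T2, T3)
Max concurrent = 3


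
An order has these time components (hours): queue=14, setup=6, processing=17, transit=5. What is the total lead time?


Lead time = queue + setup + processing + transit
= 14 + 6 + 17 + 5
= 42 hours


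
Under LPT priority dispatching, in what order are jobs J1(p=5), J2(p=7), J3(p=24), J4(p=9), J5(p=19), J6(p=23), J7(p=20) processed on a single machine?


LPT: sort by longest processing time first
  J3: p=24
  J6: p=23
  J7: p=20
  J5: p=19
  J4: p=9
  J2: p=7
  J1: p=5
Order: J3 → J6 → J7 → J5 → J4 → J2 → J1


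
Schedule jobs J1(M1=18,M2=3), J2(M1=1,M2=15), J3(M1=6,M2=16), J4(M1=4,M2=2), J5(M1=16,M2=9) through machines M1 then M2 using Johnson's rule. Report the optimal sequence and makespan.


Johnson's rule:
Group 1 (M1≤M2, sort by M1): ['J2', 'J3']
Group 2 (M1>M2, sort desc M2): ['J5', 'J1', 'J4']
Sequence: J2 → J3 → J5 → J1 → J4
Makespan calculation:
  J2: M1 done=1, M2 done=16
  J3: M1 done=7, M2 done=32
  J5: M1 done=23, M2 done=41
  J1: M1 done=41, M2 done=44
  J4: M1 done=45, M2 done=47
= Sequence: J2 → J3 → J5 → J1 → J4, Makespan: 47


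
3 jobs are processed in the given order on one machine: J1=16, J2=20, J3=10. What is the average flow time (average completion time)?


Completion times:
  J1: completes at 16
  J2: completes at 36
  J3: completes at 46
Sum = 98
Average = 98/3
= 32.67


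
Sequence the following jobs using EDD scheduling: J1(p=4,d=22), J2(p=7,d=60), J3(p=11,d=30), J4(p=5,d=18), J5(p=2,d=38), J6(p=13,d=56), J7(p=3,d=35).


EDD: sort by earliest due date
  J4: d=18, p=5
  J1: d=22, p=4
  J3: d=30, p=11
  J7: d=35, p=3
  J5: d=38, p=2
  J6: d=56, p=13
  J2: d=60, p=7
Order: J4 → J1 → J3 → J7 → J5 → J6 → J2


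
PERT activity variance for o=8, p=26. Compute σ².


σ² = ((p - o) / 6)² = (p - o)² / 36
= (26 - 8)² / 36
= 18² / 36
= 324 / 36
= 9.0000


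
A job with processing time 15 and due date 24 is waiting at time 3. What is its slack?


Slack = due - current_time - processing
= 24 - 3 - 15
= 6


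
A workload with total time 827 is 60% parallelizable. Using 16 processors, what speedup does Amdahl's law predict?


Amdahl's law: T_p = T × ((1-p) + p/N)
= 827 × ((1-0.6) + 0.6/16)
= 827 × (0.40 + 0.0375)
= 827 × 0.4375
= 361.81
Speedup = 827/361.81
= 2.29×


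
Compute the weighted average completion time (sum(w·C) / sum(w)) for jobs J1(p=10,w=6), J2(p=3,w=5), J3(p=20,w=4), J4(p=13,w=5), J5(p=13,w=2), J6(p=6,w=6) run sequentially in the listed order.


Completion times:
  J1: C=10, w×C=6×10=60
  J2: C=13, w×C=5×13=65
  J3: C=33, w×C=4×33=132
  J4: C=46, w×C=5×46=230
  J5: C=59, w×C=2×59=118
  J6: C=65, w×C=6×65=390
Sum w×C = 995
Sum w = 28
Weighted avg = 995/28
= 35.54


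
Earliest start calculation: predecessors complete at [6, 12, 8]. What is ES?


ES = max of all predecessor completion times
Predecessors: [6, 12, 8]
ES = max(6, 12, 8)
= 12


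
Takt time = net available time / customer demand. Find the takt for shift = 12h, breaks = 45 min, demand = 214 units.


Available = 12×60 - 45 = 675 min
Takt time = 675 / 214
= 3.15 min/unit


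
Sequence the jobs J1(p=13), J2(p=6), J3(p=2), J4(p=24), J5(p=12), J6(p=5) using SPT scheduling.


SPT: sort by shortest processing time
  J3: p=2
  J6: p=5
  J2: p=6
  J5: p=12
  J1: p=13
  J4: p=24
Order: J3 → J6 → J2 → J5 → J1 → J4


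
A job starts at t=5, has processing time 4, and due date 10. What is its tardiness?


Completion = start + processing = 5 + 4 = 9
Tardiness = max(0, C - d) = max(0, 9 - 10)
= max(0, -1)
= 0


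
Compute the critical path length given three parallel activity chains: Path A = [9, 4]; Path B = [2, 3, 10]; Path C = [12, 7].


Path A: 9 + 4 = 13
Path B: 2 + 3 + 10 = 15
Path C: 12 + 7 = 19
Critical path = longest = max(13, 15, 19)
= 19 (Path C)


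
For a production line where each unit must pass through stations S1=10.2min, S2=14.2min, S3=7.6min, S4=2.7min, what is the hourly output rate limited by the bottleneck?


Bottleneck = longest station time
Station times: [10.2, 14.2, 7.6, 2.7]
Max = 14.2 min
Rate = 60 / 14.2
= 4.23 units/hour (bottleneck: 14.2min)


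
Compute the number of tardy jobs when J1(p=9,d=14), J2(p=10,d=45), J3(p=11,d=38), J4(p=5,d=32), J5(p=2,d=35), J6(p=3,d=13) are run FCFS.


Completion vs due date:
  J1: C=9, d=14 → on time
  J2: C=19, d=45 → on time
  J3: C=30, d=38 → on time
  J4: C=35, d=32 → TARDY
  J5: C=37, d=35 → TARDY
  J6: C=40, d=13 → TARDY
Tardy jobs: J4, J5, J6
Count = 3


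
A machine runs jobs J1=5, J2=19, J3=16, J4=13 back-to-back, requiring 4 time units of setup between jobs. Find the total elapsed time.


Makespan = Σ processing + (n-1) × setup
= (5 + 19 + 16 + 13) + (4-1)×4
= 53 + 12
= 65 time units


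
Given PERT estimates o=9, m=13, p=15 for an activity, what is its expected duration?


te = (o + 4m + p) / 6
= (9 + 4×13 + 15) / 6
= (9 + 52 + 15) / 6
= 76 / 6
= 12.67


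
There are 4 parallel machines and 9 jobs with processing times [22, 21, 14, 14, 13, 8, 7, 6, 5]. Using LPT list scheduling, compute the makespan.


Jobs (LPT sorted): [22, 21, 14, 14, 13, 8, 7, 6, 5]
Machines: 4
  J=22 → Machine 1 (load: 0+22=22)
  J=21 → Machine 2 (load: 0+21=21)
  J=14 → Machine 3 (load: 0+14=14)
  J=14 → Machine 4 (load: 0+14=14)
  J=13 → Machine 3 (load: 14+13=27)
  J=8 → Machine 4 (load: 14+8=22)
  J=7 → Machine 2 (load: 21+7=28)
  J=6 → Machine 1 (load: 22+6=28)
  J=5 → Machine 4 (load: 22+5=27)
Machine loads: [28, 28, 27, 27]
Makespan = max = 28 time units


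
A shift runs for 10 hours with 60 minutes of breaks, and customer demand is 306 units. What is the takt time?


Available = 10×60 - 60 = 540 min
Takt time = 540 / 306
= 1.76 min/unit


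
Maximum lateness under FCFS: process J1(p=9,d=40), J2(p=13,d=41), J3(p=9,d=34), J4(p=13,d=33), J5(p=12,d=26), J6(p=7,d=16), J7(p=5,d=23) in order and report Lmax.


Lateness per job (L = C - d):
  J1: C=9, d=40, L=-31
  J2: C=22, d=41, L=-19
  J3: C=31, d=34, L=-3
  J4: C=44, d=33, L=11
  J5: C=56, d=26, L=30
  J6: C=63, d=16, L=47
  J7: C=68, d=23, L=45
Lmax = max(-31, -19, -3, 11, 30, 47, 45)
= 47


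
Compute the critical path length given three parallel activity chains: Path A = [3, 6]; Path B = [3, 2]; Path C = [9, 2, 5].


Path A: 3 + 6 = 9
Path B: 3 + 2 = 5
Path C: 9 + 2 + 5 = 16
Critical path = longest = max(9, 5, 16)
= 16 (Path C)


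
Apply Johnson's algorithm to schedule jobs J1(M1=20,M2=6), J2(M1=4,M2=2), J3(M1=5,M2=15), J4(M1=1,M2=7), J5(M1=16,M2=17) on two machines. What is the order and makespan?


Johnson's rule:
Group 1 (M1≤M2, sort by M1): ['J4', 'J3', 'J5']
Group 2 (M1>M2, sort desc M2): ['J1', 'J2']
Sequence: J4 → J3 → J5 → J1 → J2
Makespan calculation:
  J4: M1 done=1, M2 done=8
  J3: M1 done=6, M2 done=23
  J5: M1 done=22, M2 done=40
  J1: M1 done=42, M2 done=48
  J2: M1 done=46, M2 done=50
= Sequence: J4 → J3 → J5 → J1 → J2, Makespan: 50


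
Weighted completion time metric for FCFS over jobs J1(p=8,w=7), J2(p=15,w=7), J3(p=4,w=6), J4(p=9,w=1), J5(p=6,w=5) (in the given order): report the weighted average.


Completion times:
  J1: C=8, w×C=7×8=56
  J2: C=23, w×C=7×23=161
  J3: C=27, w×C=6×27=162
  J4: C=36, w×C=1×36=36
  J5: C=42, w×C=5×42=210
Sum w×C = 625
Sum w = 26
Weighted avg = 625/26
= 24.04


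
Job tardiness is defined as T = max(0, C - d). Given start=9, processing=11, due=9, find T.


Completion = start + processing = 9 + 11 = 20
Tardiness = max(0, C - d) = max(0, 20 - 9)
= max(0, 11)
= 11


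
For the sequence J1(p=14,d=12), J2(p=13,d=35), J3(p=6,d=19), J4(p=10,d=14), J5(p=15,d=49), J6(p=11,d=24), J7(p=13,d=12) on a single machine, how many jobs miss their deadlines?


Completion vs due date:
  J1: C=14, d=12 → TARDY
  J2: C=27, d=35 → on time
  J3: C=33, d=19 → TARDY
  J4: C=43, d=14 → TARDY
  J5: C=58, d=49 → TARDY
  J6: C=69, d=24 → TARDY
  J7: C=82, d=12 → TARDY
Tardy jobs: J1, J3, J4, J5, J6, J7
Count = 6


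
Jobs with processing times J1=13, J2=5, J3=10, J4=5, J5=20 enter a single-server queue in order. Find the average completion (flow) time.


Completion times:
  J1: completes at 13
  J2: completes at 18
  J3: completes at 28
  J4: completes at 33
  J5: completes at 53
Sum = 145
Average = 145/5
= 29.00


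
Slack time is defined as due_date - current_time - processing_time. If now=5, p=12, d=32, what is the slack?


Slack = due - current_time - processing
= 32 - 5 - 12
= 15


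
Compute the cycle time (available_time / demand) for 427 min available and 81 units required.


Cycle time = available time / demand
= 427 / 81
= 5.27 min/unit


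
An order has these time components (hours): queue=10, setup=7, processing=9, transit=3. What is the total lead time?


Lead time = queue + setup + processing + transit
= 10 + 7 + 9 + 3
= 29 hours


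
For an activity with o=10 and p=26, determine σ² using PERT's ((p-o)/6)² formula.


σ² = ((p - o) / 6)² = (p - o)² / 36
= (26 - 10)² / 36
= 16² / 36
= 256 / 36
= 7.1111


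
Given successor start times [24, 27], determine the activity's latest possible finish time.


LF = min of all successor start times
Successors start at: [24, 27]
LF = min(24, 27)
= 24


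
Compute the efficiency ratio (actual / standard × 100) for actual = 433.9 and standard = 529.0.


Efficiency = (actual / standard) × 100
= (433.9 / 529.0) × 100
= 82.0%


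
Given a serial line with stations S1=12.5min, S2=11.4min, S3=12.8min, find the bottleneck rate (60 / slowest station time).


Bottleneck = longest station time
Station times: [12.5, 11.4, 12.8]
Max = 12.8 min
Rate = 60 / 12.8
= 4.69 units/hour (bottleneck: 12.8min)


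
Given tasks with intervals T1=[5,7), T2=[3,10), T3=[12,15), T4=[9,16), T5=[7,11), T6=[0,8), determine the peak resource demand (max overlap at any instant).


Check each time point for overlaps:
  t=5: 3 tasks active (T1, T2, T6)
Max concurrent = 3


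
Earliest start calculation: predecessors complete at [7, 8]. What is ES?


ES = max of all predecessor completion times
Predecessors: [7, 8]
ES = max(7, 8)
= 8


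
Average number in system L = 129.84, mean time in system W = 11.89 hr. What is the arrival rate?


Little's law: L = λW → λ = L / W
= 129.84 / 11.89
= 10.92 per hour


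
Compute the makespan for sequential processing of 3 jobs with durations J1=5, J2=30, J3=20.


Sequential makespan: sum all processing times
= 5 + 30 + 20
= 55 time units


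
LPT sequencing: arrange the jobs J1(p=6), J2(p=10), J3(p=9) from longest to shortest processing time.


LPT: sort by longest processing time first
  J2: p=10
  J3: p=9
  J1: p=6
Order: J2 → J3 → J1


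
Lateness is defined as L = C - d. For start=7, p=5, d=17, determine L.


Completion = 7 + 5 = 12
Lateness = C - d = 12 - 17
= -5


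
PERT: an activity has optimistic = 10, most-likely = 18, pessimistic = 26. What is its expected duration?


te = (o + 4m + p) / 6
= (10 + 4×18 + 26) / 6
= (10 + 72 + 26) / 6
= 108 / 6
= 18.00


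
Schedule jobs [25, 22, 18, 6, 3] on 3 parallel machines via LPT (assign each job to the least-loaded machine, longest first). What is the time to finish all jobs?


Jobs (LPT sorted): [25, 22, 18, 6, 3]
Machines: 3
  J=25 → Machine 1 (load: 0+25=25)
  J=22 → Machine 2 (load: 0+22=22)
  J=18 → Machine 3 (load: 0+18=18)
  J=6 → Machine 3 (load: 18+6=24)
  J=3 → Machine 2 (load: 22+3=25)
Machine loads: [25, 25, 24]
Makespan = max = 25 time units


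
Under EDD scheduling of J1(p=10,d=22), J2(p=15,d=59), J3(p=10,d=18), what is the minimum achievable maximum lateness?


EDD order: J3 → J1 → J2
Completion and lateness:
  J3: C=10, d=18, L=10-18=-8
  J1: C=20, d=22, L=20-22=-2
  J2: C=35, d=59, L=35-59=-24
Lmax = max(-8, -2, -24)
= -2


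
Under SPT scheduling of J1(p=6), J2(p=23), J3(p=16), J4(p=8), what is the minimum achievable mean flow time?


SPT order: J1 → J4 → J3 → J2
Completion times:
  J1: C=6
  J4: C=14
  J3: C=30
  J2: C=53
Sum = 103, n = 4
Mean flow = 103/4
= 25.75


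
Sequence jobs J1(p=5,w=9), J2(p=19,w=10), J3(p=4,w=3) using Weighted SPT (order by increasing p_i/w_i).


WSPT (Smith's rule): sort by p/w ascending
  J1: p/w = 5/9 = 0.556
  J3: p/w = 4/3 = 1.333
  J2: p/w = 19/10 = 1.900
Order: J1 → J3 → J2


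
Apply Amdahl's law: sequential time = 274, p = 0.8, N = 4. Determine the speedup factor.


Amdahl's law: T_p = T × ((1-p) + p/N)
= 274 × ((1-0.8) + 0.8/4)
= 274 × (0.20 + 0.2000)
= 274 × 0.4000
= 109.60
Speedup = 274/109.60
= 2.50×


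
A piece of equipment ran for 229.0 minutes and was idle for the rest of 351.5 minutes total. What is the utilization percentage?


Utilization = busy / total × 100
= 229.0 / 351.5 × 100
= 65.1%


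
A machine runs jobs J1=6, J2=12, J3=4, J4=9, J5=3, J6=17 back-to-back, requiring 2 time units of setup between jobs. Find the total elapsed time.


Makespan = Σ processing + (n-1) × setup
= (6 + 12 + 4 + 9 + 3 + 17) + (6-1)×2
= 51 + 10
= 61 time units


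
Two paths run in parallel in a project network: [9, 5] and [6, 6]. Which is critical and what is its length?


Path A: 9 + 5 = 14
Path B: 6 + 6 = 12
Critical path = longest = max(14, 12)
= 14 (Path A)


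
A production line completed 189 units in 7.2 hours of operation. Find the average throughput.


Throughput = units / time
= 189 / 7.2
= 26.2 units/hour


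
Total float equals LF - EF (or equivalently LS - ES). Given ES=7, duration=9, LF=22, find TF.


EF = ES + duration = 7 + 9 = 16
LS = LF - duration = 22 - 9 = 13
Total Float = LF - EF = 22 - 16
(or LS - ES = 13 - 7)
= 6


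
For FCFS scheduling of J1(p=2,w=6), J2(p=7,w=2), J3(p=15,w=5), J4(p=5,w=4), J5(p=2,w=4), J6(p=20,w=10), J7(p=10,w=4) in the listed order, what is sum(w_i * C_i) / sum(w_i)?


Completion times:
  J1: C=2, w×C=6×2=12
  J2: C=9, w×C=2×9=18
  J3: C=24, w×C=5×24=120
  J4: C=29, w×C=4×29=116
  J5: C=31, w×C=4×31=124
  J6: C=51, w×C=10×51=510
  J7: C=61, w×C=4×61=244
Sum w×C = 1144
Sum w = 35
Weighted avg = 1144/35
= 32.69


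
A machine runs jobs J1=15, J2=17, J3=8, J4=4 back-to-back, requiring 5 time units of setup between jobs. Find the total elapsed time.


Makespan = Σ processing + (n-1) × setup
= (15 + 17 + 8 + 4) + (4-1)×5
= 44 + 15
= 59 time units


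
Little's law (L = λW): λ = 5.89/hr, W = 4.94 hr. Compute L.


Little's law: L = λ × W
= 5.89 × 4.94
= 29.10


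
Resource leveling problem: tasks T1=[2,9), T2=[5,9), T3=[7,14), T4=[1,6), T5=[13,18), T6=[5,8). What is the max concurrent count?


Check each time point for overlaps:
  t=5: 4 tasks active (T1, T2, T4, T6)
Max concurrent = 4


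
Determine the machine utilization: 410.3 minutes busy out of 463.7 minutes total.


Utilization = busy / total × 100
= 410.3 / 463.7 × 100
= 88.5%


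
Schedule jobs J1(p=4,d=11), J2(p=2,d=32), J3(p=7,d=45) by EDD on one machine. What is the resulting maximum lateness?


EDD order: J1 → J2 → J3
Completion and lateness:
  J1: C=4, d=11, L=4-11=-7
  J2: C=6, d=32, L=6-32=-26
  J3: C=13, d=45, L=13-45=-32
Lmax = max(-7, -26, -32)
= -7


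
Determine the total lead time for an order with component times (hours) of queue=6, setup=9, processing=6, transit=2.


Lead time = queue + setup + processing + transit
= 6 + 9 + 6 + 2
= 23 hours


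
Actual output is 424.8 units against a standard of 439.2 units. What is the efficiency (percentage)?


Efficiency = (actual / standard) × 100
= (424.8 / 439.2) × 100
= 96.7%


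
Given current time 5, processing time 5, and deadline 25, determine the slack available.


Slack = due - current_time - processing
= 25 - 5 - 5
= 15


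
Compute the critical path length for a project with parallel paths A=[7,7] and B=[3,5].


Path A: 7 + 7 = 14
Path B: 3 + 5 = 8
Critical path = longest = max(14, 8)
= 14 (Path A)


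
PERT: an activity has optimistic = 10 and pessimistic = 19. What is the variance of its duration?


σ² = ((p - o) / 6)² = (p - o)² / 36
= (19 - 10)² / 36
= 9² / 36
= 81 / 36
= 2.2500


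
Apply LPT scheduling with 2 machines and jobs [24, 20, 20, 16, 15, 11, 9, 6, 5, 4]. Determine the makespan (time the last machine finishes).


Jobs (LPT sorted): [24, 20, 20, 16, 15, 11, 9, 6, 5, 4]
Machines: 2
  J=24 → Machine 1 (load: 0+24=24)
  J=20 → Machine 2 (load: 0+20=20)
  J=20 → Machine 2 (load: 20+20=40)
  J=16 → Machine 1 (load: 24+16=40)
  J=15 → Machine 1 (load: 40+15=55)
  J=11 → Machine 2 (load: 40+11=51)
  J=9 → Machine 2 (load: 51+9=60)
  J=6 → Machine 1 (load: 55+6=61)
  J=5 → Machine 2 (load: 60+5=65)
  J=4 → Machine 1 (load: 61+4=65)
Machine loads: [65, 65]
Makespan = max = 65 time units


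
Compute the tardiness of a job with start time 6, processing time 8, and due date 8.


Completion = start + processing = 6 + 8 = 14
Tardiness = max(0, C - d) = max(0, 14 - 8)
= max(0, 6)
= 6


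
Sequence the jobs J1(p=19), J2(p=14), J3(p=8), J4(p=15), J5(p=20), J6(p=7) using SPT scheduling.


SPT: sort by shortest processing time
  J6: p=7
  J3: p=8
  J2: p=14
  J4: p=15
  J1: p=19
  J5: p=20
Order: J6 → J3 → J2 → J4 → J1 → J5


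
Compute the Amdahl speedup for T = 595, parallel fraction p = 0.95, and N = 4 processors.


Amdahl's law: T_p = T × ((1-p) + p/N)
= 595 × ((1-0.95) + 0.95/4)
= 595 × (0.05 + 0.2375)
= 595 × 0.2875
= 171.06
Speedup = 595/171.06
= 3.48×


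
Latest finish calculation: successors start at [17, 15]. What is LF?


LF = min of all successor start times
Successors start at: [17, 15]
LF = min(17, 15)
= 15


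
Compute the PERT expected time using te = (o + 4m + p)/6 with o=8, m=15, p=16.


te = (o + 4m + p) / 6
= (8 + 4×15 + 16) / 6
= (8 + 60 + 16) / 6
= 84 / 6
= 14.00


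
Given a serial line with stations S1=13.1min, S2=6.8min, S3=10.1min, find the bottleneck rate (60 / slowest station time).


Bottleneck = longest station time
Station times: [13.1, 6.8, 10.1]
Max = 13.1 min
Rate = 60 / 13.1
= 4.58 units/hour (bottleneck: 13.1min)


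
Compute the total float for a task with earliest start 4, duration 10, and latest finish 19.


EF = ES + duration = 4 + 10 = 14
LS = LF - duration = 19 - 10 = 9
Total Float = LF - EF = 19 - 14
(or LS - ES = 9 - 4)
= 5


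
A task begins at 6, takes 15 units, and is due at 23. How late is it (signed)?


Completion = 6 + 15 = 21
Lateness = C - d = 21 - 23
= -2


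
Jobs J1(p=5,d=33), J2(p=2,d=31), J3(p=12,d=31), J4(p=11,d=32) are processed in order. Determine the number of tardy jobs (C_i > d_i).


Completion vs due date:
  J1: C=5, d=33 → on time
  J2: C=7, d=31 → on time
  J3: C=19, d=31 → on time
  J4: C=30, d=32 → on time
Tardy jobs: none
Count = 0


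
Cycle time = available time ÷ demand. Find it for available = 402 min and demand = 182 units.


Cycle time = available time / demand
= 402 / 182
= 2.21 min/unit


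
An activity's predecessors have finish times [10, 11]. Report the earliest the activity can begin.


ES = max of all predecessor completion times
Predecessors: [10, 11]
ES = max(10, 11)
= 11


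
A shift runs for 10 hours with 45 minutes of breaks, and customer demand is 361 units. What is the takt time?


Available = 10×60 - 45 = 555 min
Takt time = 555 / 361
= 1.54 min/unit


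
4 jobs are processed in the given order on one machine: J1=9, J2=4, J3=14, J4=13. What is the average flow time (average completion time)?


Completion times:
  J1: completes at 9
  J2: completes at 13
  J3: completes at 27
  J4: completes at 40
Sum = 89
Average = 89/4
= 22.25


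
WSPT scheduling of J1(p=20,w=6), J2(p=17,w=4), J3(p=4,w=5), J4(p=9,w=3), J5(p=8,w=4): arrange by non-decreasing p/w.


WSPT (Smith's rule): sort by p/w ascending
  J3: p/w = 4/5 = 0.800
  J5: p/w = 8/4 = 2.000
  J4: p/w = 9/3 = 3.000
  J1: p/w = 20/6 = 3.333
  J2: p/w = 17/4 = 4.250
Order: J3 → J5 → J4 → J1 → J2


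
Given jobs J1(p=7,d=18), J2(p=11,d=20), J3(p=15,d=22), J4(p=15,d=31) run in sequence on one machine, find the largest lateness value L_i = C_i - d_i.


Lateness per job (L = C - d):
  J1: C=7, d=18, L=-11
  J2: C=18, d=20, L=-2
  J3: C=33, d=22, L=11
  J4: C=48, d=31, L=17
Lmax = max(-11, -2, 11, 17)
= 17


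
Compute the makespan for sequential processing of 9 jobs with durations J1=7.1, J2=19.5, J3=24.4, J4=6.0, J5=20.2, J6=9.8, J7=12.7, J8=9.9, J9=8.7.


Sequential makespan: sum all processing times
= 7.1 + 19.5 + 24.4 + 6.0 + 20.2 + 9.8 + 12.7 + 9.9 + 8.7
= 118.3 time units


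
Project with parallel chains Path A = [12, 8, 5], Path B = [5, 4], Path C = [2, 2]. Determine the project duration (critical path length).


Path A: 12 + 8 + 5 = 25
Path B: 5 + 4 = 9
Path C: 2 + 2 = 4
Critical path = longest = max(25, 9, 4)
= 25 (Path A)


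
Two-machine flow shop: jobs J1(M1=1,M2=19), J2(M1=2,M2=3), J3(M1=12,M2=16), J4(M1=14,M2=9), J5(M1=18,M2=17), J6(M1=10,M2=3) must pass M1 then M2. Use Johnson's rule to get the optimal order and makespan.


Johnson's rule:
Group 1 (M1≤M2, sort by M1): ['J1', 'J2', 'J3']
Group 2 (M1>M2, sort desc M2): ['J5', 'J4', 'J6']
Sequence: J1 → J2 → J3 → J5 → J4 → J6
Makespan calculation:
  J1: M1 done=1, M2 done=20
  J2: M1 done=3, M2 done=23
  J3: M1 done=15, M2 done=39
  J5: M1 done=33, M2 done=56
  J4: M1 done=47, M2 done=65
  J6: M1 done=57, M2 done=68
= Sequence: J1 → J2 → J3 → J5 → J4 → J6, Makespan: 68


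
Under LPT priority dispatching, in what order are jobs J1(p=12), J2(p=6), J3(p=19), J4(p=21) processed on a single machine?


LPT: sort by longest processing time first
  J4: p=21
  J3: p=19
  J1: p=12
  J2: p=6
Order: J4 → J3 → J1 → J2


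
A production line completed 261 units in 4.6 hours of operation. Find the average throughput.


Throughput = units / time
= 261 / 4.6
= 56.7 units/hour
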